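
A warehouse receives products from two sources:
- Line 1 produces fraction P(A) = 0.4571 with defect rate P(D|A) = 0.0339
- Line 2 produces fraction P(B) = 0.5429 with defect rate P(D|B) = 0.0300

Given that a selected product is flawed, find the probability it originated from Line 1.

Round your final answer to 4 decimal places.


Let A = from Line 1, D = flawed

Given:
- P(A) = 0.4571, P(B) = 0.5429
- P(D|A) = 0.0339, P(D|B) = 0.0300

Step 1: Find P(D)
P(D) = P(D|A)P(A) + P(D|B)P(B)
     = 0.0339 × 0.4571 + 0.0300 × 0.5429
     = 0.01549569 + 0.01628700
     = 0.03178269

Step 2: Apply Bayes' theorem
P(A|D) = P(D|A)P(A) / P(D)
       = 0.01549569 / 0.03178269
       = 0.4876


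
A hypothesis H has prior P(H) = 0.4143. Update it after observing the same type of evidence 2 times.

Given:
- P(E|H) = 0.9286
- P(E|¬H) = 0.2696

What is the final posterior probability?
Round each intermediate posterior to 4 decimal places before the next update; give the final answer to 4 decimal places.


Sequential Bayesian updating:

Initial prior: P(H) = 0.4143

Update 1:
  P(E) = 0.9286 × 0.4143 + 0.2696 × 0.5857 = 0.38471898 + 0.15790472 = 0.54262370
  P(H|E) = 0.38471898 / 0.54262370 = 0.7090

Update 2:
  P(E) = 0.9286 × 0.7090 + 0.2696 × 0.2910 = 0.65837740 + 0.07845360 = 0.73683100
  P(H|E) = 0.65837740 / 0.73683100 = 0.8935

Final posterior: 0.8935


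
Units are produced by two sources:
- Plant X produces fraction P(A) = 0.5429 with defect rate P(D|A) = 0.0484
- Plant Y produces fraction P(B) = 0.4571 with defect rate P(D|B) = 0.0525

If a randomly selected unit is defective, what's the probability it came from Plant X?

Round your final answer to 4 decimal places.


Let A = from Plant X, D = defective

Given:
- P(A) = 0.5429, P(B) = 0.4571
- P(D|A) = 0.0484, P(D|B) = 0.0525

Step 1: Find P(D)
P(D) = P(D|A)P(A) + P(D|B)P(B)
     = 0.0484 × 0.5429 + 0.0525 × 0.4571
     = 0.02627636 + 0.02399775
     = 0.05027411

Step 2: Apply Bayes' theorem
P(A|D) = P(D|A)P(A) / P(D)
       = 0.02627636 / 0.05027411
       = 0.5227


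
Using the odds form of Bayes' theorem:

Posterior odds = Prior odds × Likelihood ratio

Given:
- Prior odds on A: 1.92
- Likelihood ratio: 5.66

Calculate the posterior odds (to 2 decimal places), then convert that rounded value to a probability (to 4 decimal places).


Step 1: Calculate posterior odds
Posterior odds = Prior odds × LR
               = 1.92 × 5.66
               = 10.87

Step 2: Convert to probability
P(A|E) = Posterior odds / (1 + Posterior odds)
       = 10.87 / (1 + 10.87)
       = 10.87 / 11.87
       = 0.9158

The evidence increased P(A) from 0.6575 to 0.9158.


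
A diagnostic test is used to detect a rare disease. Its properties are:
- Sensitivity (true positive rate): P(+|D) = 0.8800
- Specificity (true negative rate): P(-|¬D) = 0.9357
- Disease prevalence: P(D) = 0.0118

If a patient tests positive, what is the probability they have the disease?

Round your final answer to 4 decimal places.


Let D = has disease, + = positive test

Given:
- P(D) = 0.0118 (prevalence)
- P(+|D) = 0.8800 (sensitivity)
- P(-|¬D) = 0.9357 (specificity)
- P(+|¬D) = 0.0643 (false positive rate = 1 - specificity)

Step 1: Find P(+)
P(+) = P(+|D)P(D) + P(+|¬D)P(¬D)
     = 0.8800 × 0.0118 + 0.0643 × 0.9882
     = 0.01038400 + 0.06354126
     = 0.07392526

Step 2: Apply Bayes' theorem for P(D|+)
P(D|+) = P(+|D)P(D) / P(+)
       = 0.01038400 / 0.07392526
       = 0.1405


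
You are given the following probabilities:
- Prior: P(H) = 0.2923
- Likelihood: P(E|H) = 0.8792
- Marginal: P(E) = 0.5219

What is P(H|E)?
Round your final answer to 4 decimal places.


Using Bayes' theorem:

P(H|E) = P(E|H) × P(H) / P(E)
       = 0.8792 × 0.2923 / 0.5219
       = 0.25699016 / 0.5219
       = 0.4924

The evidence strengthens our belief in H.
Prior: 0.2923 → Posterior: 0.4924


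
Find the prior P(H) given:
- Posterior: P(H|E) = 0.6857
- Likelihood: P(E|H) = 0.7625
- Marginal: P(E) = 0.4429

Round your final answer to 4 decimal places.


From Bayes' theorem: P(H|E) = P(E|H) × P(H) / P(E)

Rearranging for P(H):
P(H) = P(H|E) × P(E) / P(E|H)
     = 0.6857 × 0.4429 / 0.7625
     = 0.30369653 / 0.7625
     = 0.3983


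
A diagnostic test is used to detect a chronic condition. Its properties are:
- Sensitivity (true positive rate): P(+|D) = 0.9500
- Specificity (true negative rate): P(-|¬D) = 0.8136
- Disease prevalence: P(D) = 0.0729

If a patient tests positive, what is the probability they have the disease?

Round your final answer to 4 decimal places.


Let D = has disease, + = positive test

Given:
- P(D) = 0.0729 (prevalence)
- P(+|D) = 0.9500 (sensitivity)
- P(-|¬D) = 0.8136 (specificity)
- P(+|¬D) = 0.1864 (false positive rate = 1 - specificity)

Step 1: Find P(+)
P(+) = P(+|D)P(D) + P(+|¬D)P(¬D)
     = 0.9500 × 0.0729 + 0.1864 × 0.9271
     = 0.06925500 + 0.17281144
     = 0.24206644

Step 2: Apply Bayes' theorem for P(D|+)
P(D|+) = P(+|D)P(D) / P(+)
       = 0.06925500 / 0.24206644
       = 0.2861


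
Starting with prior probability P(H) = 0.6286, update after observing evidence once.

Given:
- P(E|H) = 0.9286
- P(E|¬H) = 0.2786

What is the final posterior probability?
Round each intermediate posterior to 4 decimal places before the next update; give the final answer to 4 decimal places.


Sequential Bayesian updating:

Initial prior: P(H) = 0.6286

Update 1:
  P(E) = 0.9286 × 0.6286 + 0.2786 × 0.3714 = 0.58371796 + 0.10347204 = 0.68719000
  P(H|E) = 0.58371796 / 0.68719000 = 0.8494

Final posterior: 0.8494


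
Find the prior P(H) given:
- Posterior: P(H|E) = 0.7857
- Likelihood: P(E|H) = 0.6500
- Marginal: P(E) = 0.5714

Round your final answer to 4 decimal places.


From Bayes' theorem: P(H|E) = P(E|H) × P(H) / P(E)

Rearranging for P(H):
P(H) = P(H|E) × P(E) / P(E|H)
     = 0.7857 × 0.5714 / 0.6500
     = 0.44894898 / 0.6500
     = 0.6907


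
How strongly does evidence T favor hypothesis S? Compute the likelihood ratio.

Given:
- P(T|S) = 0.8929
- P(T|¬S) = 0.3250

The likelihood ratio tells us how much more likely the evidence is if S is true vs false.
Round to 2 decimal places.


Likelihood Ratio (LR) = P(T|S) / P(T|¬S)

LR = 0.8929 / 0.3250
   = 2.75

The evidence is 2.75 times more likely if S is true than if S is false.
LR > 1, so observing T raises the odds in favor of S.


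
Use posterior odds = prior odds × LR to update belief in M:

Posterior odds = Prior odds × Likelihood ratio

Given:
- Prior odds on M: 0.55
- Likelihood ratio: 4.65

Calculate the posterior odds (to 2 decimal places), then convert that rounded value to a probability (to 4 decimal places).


Step 1: Calculate posterior odds
Posterior odds = Prior odds × LR
               = 0.55 × 4.65
               = 2.56

Step 2: Convert to probability
P(M|E) = Posterior odds / (1 + Posterior odds)
       = 2.56 / (1 + 2.56)
       = 2.56 / 3.56
       = 0.7191

The evidence increased P(M) from 0.3548 to 0.7191.


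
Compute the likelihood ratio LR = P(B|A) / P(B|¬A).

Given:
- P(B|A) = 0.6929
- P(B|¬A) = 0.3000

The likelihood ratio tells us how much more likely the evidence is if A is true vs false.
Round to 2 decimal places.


Likelihood Ratio (LR) = P(B|A) / P(B|¬A)

LR = 0.6929 / 0.3000
   = 2.31

The evidence is 2.31 times more likely if A is true than if A is false.
Since LR > 1, the evidence supports A over ¬A.


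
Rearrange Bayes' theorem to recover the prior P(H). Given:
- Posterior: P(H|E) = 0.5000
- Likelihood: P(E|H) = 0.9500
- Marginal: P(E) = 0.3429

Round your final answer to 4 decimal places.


From Bayes' theorem: P(H|E) = P(E|H) × P(H) / P(E)

Rearranging for P(H):
P(H) = P(H|E) × P(E) / P(E|H)
     = 0.5000 × 0.3429 / 0.9500
     = 0.17145000 / 0.9500
     = 0.1805


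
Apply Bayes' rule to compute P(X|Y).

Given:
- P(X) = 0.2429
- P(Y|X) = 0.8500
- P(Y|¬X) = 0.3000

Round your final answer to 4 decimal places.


Bayes' theorem: P(X|Y) = P(Y|X) × P(X) / P(Y)

Step 1: Calculate P(Y) using law of total probability
P(Y) = P(Y|X)P(X) + P(Y|¬X)P(¬X)
     = 0.8500 × 0.2429 + 0.3000 × 0.7571
     = 0.20646500 + 0.22713000
     = 0.43359500

Step 2: Apply Bayes' theorem
P(X|Y) = P(Y|X) × P(X) / P(Y)
       = 0.20646500 / 0.43359500
       = 0.4762


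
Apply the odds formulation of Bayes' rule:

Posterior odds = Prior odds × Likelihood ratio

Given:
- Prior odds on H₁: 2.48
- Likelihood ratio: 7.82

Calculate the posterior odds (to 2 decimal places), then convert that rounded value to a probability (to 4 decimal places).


Step 1: Calculate posterior odds
Posterior odds = Prior odds × LR
               = 2.48 × 7.82
               = 19.39

Step 2: Convert to probability
P(H₁|E) = Posterior odds / (1 + Posterior odds)
       = 19.39 / (1 + 19.39)
       = 19.39 / 20.39
       = 0.9510

The evidence increased P(H₁) from 0.7126 to 0.9510.


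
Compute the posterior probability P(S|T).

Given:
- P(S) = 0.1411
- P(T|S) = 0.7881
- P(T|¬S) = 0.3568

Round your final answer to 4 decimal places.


Bayes' theorem: P(S|T) = P(T|S) × P(S) / P(T)

Step 1: Calculate P(T) using law of total probability
P(T) = P(T|S)P(S) + P(T|¬S)P(¬S)
     = 0.7881 × 0.1411 + 0.3568 × 0.8589
     = 0.11120091 + 0.30645552
     = 0.41765643

Step 2: Apply Bayes' theorem
P(S|T) = P(T|S) × P(S) / P(T)
       = 0.11120091 / 0.41765643
       = 0.2662


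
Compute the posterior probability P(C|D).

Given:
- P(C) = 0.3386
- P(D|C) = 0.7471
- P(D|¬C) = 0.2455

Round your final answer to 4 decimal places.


Bayes' theorem: P(C|D) = P(D|C) × P(C) / P(D)

Step 1: Calculate P(D) using law of total probability
P(D) = P(D|C)P(C) + P(D|¬C)P(¬C)
     = 0.7471 × 0.3386 + 0.2455 × 0.6614
     = 0.25296806 + 0.16237370
     = 0.41534176

Step 2: Apply Bayes' theorem
P(C|D) = P(D|C) × P(C) / P(D)
       = 0.25296806 / 0.41534176
       = 0.6091


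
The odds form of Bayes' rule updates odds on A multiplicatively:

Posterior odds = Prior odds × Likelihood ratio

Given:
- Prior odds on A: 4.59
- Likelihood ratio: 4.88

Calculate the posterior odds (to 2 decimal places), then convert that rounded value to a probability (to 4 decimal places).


Step 1: Calculate posterior odds
Posterior odds = Prior odds × LR
               = 4.59 × 4.88
               = 22.40

Step 2: Convert to probability
P(A|E) = Posterior odds / (1 + Posterior odds)
       = 22.40 / (1 + 22.40)
       = 22.40 / 23.40
       = 0.9573

The evidence increased P(A) from 0.8211 to 0.9573.


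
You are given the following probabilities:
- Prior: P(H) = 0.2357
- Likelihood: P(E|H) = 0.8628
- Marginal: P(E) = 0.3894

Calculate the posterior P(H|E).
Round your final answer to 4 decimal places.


Using Bayes' theorem:

P(H|E) = P(E|H) × P(H) / P(E)
       = 0.8628 × 0.2357 / 0.3894
       = 0.20336196 / 0.3894
       = 0.5222

The evidence strengthens our belief in H.
Prior: 0.2357 → Posterior: 0.5222


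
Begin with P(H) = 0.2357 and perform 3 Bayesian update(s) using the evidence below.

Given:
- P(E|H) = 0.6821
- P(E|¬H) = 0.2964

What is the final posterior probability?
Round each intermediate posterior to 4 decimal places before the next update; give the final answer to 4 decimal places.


Sequential Bayesian updating:

Initial prior: P(H) = 0.2357

Update 1:
  P(E) = 0.6821 × 0.2357 + 0.2964 × 0.7643 = 0.16077097 + 0.22653852 = 0.38730949
  P(H|E) = 0.16077097 / 0.38730949 = 0.4151

Update 2:
  P(E) = 0.6821 × 0.4151 + 0.2964 × 0.5849 = 0.28313971 + 0.17336436 = 0.45650407
  P(H|E) = 0.28313971 / 0.45650407 = 0.6202

Update 3:
  P(E) = 0.6821 × 0.6202 + 0.2964 × 0.3798 = 0.42303842 + 0.11257272 = 0.53561114
  P(H|E) = 0.42303842 / 0.53561114 = 0.7898

Final posterior: 0.7898


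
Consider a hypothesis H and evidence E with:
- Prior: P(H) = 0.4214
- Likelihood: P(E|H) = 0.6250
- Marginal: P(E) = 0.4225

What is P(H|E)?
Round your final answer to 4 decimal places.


Using Bayes' theorem:

P(H|E) = P(E|H) × P(H) / P(E)
       = 0.6250 × 0.4214 / 0.4225
       = 0.26337500 / 0.4225
       = 0.6234

The evidence strengthens our belief in H.
Prior: 0.4214 → Posterior: 0.6234


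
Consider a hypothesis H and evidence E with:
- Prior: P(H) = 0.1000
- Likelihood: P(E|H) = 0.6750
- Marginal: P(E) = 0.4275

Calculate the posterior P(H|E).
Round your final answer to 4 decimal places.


Using Bayes' theorem:

P(H|E) = P(E|H) × P(H) / P(E)
       = 0.6750 × 0.1000 / 0.4275
       = 0.06750000 / 0.4275
       = 0.1579

The evidence strengthens our belief in H.
Prior: 0.1000 → Posterior: 0.1579


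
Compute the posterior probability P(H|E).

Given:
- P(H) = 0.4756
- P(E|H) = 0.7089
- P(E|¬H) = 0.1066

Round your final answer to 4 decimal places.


Bayes' theorem: P(H|E) = P(E|H) × P(H) / P(E)

Step 1: Calculate P(E) using law of total probability
P(E) = P(E|H)P(H) + P(E|¬H)P(¬H)
     = 0.7089 × 0.4756 + 0.1066 × 0.5244
     = 0.33715284 + 0.05590104
     = 0.39305388

Step 2: Apply Bayes' theorem
P(H|E) = P(E|H) × P(H) / P(E)
       = 0.33715284 / 0.39305388
       = 0.8578


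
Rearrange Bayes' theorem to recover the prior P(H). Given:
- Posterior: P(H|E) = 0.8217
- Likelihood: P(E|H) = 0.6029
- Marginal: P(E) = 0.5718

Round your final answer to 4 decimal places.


From Bayes' theorem: P(H|E) = P(E|H) × P(H) / P(E)

Rearranging for P(H):
P(H) = P(H|E) × P(E) / P(E|H)
     = 0.8217 × 0.5718 / 0.6029
     = 0.46984806 / 0.6029
     = 0.7793


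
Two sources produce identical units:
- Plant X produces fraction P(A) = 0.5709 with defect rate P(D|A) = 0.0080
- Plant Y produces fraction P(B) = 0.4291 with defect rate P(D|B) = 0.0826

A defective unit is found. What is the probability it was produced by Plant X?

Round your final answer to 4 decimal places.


Let A = from Plant X, D = defective

Given:
- P(A) = 0.5709, P(B) = 0.4291
- P(D|A) = 0.0080, P(D|B) = 0.0826

Step 1: Find P(D)
P(D) = P(D|A)P(A) + P(D|B)P(B)
     = 0.0080 × 0.5709 + 0.0826 × 0.4291
     = 0.00456720 + 0.03544366
     = 0.04001086

Step 2: Apply Bayes' theorem
P(A|D) = P(D|A)P(A) / P(D)
       = 0.00456720 / 0.04001086
       = 0.1141


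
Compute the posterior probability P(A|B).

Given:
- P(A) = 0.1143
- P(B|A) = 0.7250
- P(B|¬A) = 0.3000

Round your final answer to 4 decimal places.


Bayes' theorem: P(A|B) = P(B|A) × P(A) / P(B)

Step 1: Calculate P(B) using law of total probability
P(B) = P(B|A)P(A) + P(B|¬A)P(¬A)
     = 0.7250 × 0.1143 + 0.3000 × 0.8857
     = 0.08286750 + 0.26571000
     = 0.34857750

Step 2: Apply Bayes' theorem
P(A|B) = P(B|A) × P(A) / P(B)
       = 0.08286750 / 0.34857750
       = 0.2377


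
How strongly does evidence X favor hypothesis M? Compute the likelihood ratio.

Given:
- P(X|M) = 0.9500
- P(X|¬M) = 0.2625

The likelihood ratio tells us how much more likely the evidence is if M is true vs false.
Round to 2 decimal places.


Likelihood Ratio (LR) = P(X|M) / P(X|¬M)

LR = 0.9500 / 0.2625
   = 3.62

The evidence is 3.62 times more likely if M is true than if M is false.
LR > 1, so observing X raises the odds in favor of M.


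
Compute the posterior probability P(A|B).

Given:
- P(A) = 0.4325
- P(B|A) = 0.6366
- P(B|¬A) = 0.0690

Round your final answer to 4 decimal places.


Bayes' theorem: P(A|B) = P(B|A) × P(A) / P(B)

Step 1: Calculate P(B) using law of total probability
P(B) = P(B|A)P(A) + P(B|¬A)P(¬A)
     = 0.6366 × 0.4325 + 0.0690 × 0.5675
     = 0.27532950 + 0.03915750
     = 0.31448700

Step 2: Apply Bayes' theorem
P(A|B) = P(B|A) × P(A) / P(B)
       = 0.27532950 / 0.31448700
       = 0.8755


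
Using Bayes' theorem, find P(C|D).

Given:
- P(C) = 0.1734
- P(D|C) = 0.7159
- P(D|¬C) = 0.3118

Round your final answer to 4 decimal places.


Bayes' theorem: P(C|D) = P(D|C) × P(C) / P(D)

Step 1: Calculate P(D) using law of total probability
P(D) = P(D|C)P(C) + P(D|¬C)P(¬C)
     = 0.7159 × 0.1734 + 0.3118 × 0.8266
     = 0.12413706 + 0.25773388
     = 0.38187094

Step 2: Apply Bayes' theorem
P(C|D) = P(D|C) × P(C) / P(D)
       = 0.12413706 / 0.38187094
       = 0.3251


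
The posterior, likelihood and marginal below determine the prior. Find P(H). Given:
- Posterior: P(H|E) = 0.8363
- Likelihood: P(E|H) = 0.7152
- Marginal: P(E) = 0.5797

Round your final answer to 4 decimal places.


From Bayes' theorem: P(H|E) = P(E|H) × P(H) / P(E)

Rearranging for P(H):
P(H) = P(H|E) × P(E) / P(E|H)
     = 0.8363 × 0.5797 / 0.7152
     = 0.48480311 / 0.7152
     = 0.6779


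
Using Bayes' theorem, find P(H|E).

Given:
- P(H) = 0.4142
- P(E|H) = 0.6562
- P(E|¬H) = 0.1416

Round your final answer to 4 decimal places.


Bayes' theorem: P(H|E) = P(E|H) × P(H) / P(E)

Step 1: Calculate P(E) using law of total probability
P(E) = P(E|H)P(H) + P(E|¬H)P(¬H)
     = 0.6562 × 0.4142 + 0.1416 × 0.5858
     = 0.27179804 + 0.08294928
     = 0.35474732

Step 2: Apply Bayes' theorem
P(H|E) = P(E|H) × P(H) / P(E)
       = 0.27179804 / 0.35474732
       = 0.7662


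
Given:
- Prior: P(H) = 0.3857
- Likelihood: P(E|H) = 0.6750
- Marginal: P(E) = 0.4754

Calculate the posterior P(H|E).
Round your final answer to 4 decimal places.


Using Bayes' theorem:

P(H|E) = P(E|H) × P(H) / P(E)
       = 0.6750 × 0.3857 / 0.4754
       = 0.26034750 / 0.4754
       = 0.5476

The evidence strengthens our belief in H.
Prior: 0.3857 → Posterior: 0.5476


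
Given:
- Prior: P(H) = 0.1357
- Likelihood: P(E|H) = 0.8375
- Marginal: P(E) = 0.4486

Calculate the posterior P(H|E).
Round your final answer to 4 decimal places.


Using Bayes' theorem:

P(H|E) = P(E|H) × P(H) / P(E)
       = 0.8375 × 0.1357 / 0.4486
       = 0.11364875 / 0.4486
       = 0.2533

The evidence strengthens our belief in H.
Prior: 0.1357 → Posterior: 0.2533


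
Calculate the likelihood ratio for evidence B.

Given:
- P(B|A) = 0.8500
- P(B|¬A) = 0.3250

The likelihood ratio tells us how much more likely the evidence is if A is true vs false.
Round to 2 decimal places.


Likelihood Ratio (LR) = P(B|A) / P(B|¬A)

LR = 0.8500 / 0.3250
   = 2.62

The evidence is 2.62 times more likely if A is true than if A is false.
LR > 1, so observing B raises the odds in favor of A.


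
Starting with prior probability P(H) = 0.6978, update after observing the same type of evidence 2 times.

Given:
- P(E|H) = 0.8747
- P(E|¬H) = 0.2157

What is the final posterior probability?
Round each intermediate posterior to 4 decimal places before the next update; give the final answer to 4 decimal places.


Sequential Bayesian updating:

Initial prior: P(H) = 0.6978

Update 1:
  P(E) = 0.8747 × 0.6978 + 0.2157 × 0.3022 = 0.61036566 + 0.06518454 = 0.67555020
  P(H|E) = 0.61036566 / 0.67555020 = 0.9035

Update 2:
  P(E) = 0.8747 × 0.9035 + 0.2157 × 0.0965 = 0.79029145 + 0.02081505 = 0.81110650
  P(H|E) = 0.79029145 / 0.81110650 = 0.9743

Final posterior: 0.9743


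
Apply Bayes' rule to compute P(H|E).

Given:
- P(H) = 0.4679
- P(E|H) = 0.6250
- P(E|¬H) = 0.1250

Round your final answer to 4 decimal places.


Bayes' theorem: P(H|E) = P(E|H) × P(H) / P(E)

Step 1: Calculate P(E) using law of total probability
P(E) = P(E|H)P(H) + P(E|¬H)P(¬H)
     = 0.6250 × 0.4679 + 0.1250 × 0.5321
     = 0.29243750 + 0.06651250
     = 0.35895000

Step 2: Apply Bayes' theorem
P(H|E) = P(E|H) × P(H) / P(E)
       = 0.29243750 / 0.35895000
       = 0.8147


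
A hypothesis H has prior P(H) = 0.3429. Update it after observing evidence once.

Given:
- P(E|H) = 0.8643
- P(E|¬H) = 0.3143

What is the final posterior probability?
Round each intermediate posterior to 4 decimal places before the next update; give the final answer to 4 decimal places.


Sequential Bayesian updating:

Initial prior: P(H) = 0.3429

Update 1:
  P(E) = 0.8643 × 0.3429 + 0.3143 × 0.6571 = 0.29636847 + 0.20652653 = 0.50289500
  P(H|E) = 0.29636847 / 0.50289500 = 0.5893

Final posterior: 0.5893


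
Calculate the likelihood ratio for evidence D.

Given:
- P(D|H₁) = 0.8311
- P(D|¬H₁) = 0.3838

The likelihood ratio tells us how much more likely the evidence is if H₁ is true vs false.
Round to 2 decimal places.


Likelihood Ratio (LR) = P(D|H₁) / P(D|¬H₁)

LR = 0.8311 / 0.3838
   = 2.17

The evidence is 2.17 times more likely if H₁ is true than if H₁ is false.
Because LR exceeds 1, D is evidence for H₁.


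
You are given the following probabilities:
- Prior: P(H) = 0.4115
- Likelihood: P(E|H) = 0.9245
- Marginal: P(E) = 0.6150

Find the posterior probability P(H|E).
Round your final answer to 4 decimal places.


Using Bayes' theorem:

P(H|E) = P(E|H) × P(H) / P(E)
       = 0.9245 × 0.4115 / 0.6150
       = 0.38043175 / 0.6150
       = 0.6186

The evidence strengthens our belief in H.
Prior: 0.4115 → Posterior: 0.6186


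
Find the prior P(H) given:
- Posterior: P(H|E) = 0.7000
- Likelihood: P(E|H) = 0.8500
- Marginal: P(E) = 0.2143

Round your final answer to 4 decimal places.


From Bayes' theorem: P(H|E) = P(E|H) × P(H) / P(E)

Rearranging for P(H):
P(H) = P(H|E) × P(E) / P(E|H)
     = 0.7000 × 0.2143 / 0.8500
     = 0.15001000 / 0.8500
     = 0.1765


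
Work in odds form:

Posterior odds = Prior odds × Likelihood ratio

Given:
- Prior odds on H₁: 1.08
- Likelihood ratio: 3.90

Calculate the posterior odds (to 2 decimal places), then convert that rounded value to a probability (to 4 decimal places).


Step 1: Calculate posterior odds
Posterior odds = Prior odds × LR
               = 1.08 × 3.90
               = 4.21

Step 2: Convert to probability
P(H₁|E) = Posterior odds / (1 + Posterior odds)
       = 4.21 / (1 + 4.21)
       = 4.21 / 5.21
       = 0.8081

The evidence increased P(H₁) from 0.5192 to 0.8081.


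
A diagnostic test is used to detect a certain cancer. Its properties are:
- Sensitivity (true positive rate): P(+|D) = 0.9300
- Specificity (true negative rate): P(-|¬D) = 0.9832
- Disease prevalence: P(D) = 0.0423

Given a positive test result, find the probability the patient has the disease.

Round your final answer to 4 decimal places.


Let D = has disease, + = positive test

Given:
- P(D) = 0.0423 (prevalence)
- P(+|D) = 0.9300 (sensitivity)
- P(-|¬D) = 0.9832 (specificity)
- P(+|¬D) = 0.0168 (false positive rate = 1 - specificity)

Step 1: Find P(+)
P(+) = P(+|D)P(D) + P(+|¬D)P(¬D)
     = 0.9300 × 0.0423 + 0.0168 × 0.9577
     = 0.03933900 + 0.01608936
     = 0.05542836

Step 2: Apply Bayes' theorem for P(D|+)
P(D|+) = P(+|D)P(D) / P(+)
       = 0.03933900 / 0.05542836
       = 0.7097


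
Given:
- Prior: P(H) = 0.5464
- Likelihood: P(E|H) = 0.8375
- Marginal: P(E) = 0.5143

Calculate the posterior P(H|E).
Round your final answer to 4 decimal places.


Using Bayes' theorem:

P(H|E) = P(E|H) × P(H) / P(E)
       = 0.8375 × 0.5464 / 0.5143
       = 0.45761000 / 0.5143
       = 0.8898

The evidence strengthens our belief in H.
Prior: 0.5464 → Posterior: 0.8898


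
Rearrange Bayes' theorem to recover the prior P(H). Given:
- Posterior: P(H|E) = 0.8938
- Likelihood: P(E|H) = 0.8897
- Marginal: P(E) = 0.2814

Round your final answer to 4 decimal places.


From Bayes' theorem: P(H|E) = P(E|H) × P(H) / P(E)

Rearranging for P(H):
P(H) = P(H|E) × P(E) / P(E|H)
     = 0.8938 × 0.2814 / 0.8897
     = 0.25151532 / 0.8897
     = 0.2827


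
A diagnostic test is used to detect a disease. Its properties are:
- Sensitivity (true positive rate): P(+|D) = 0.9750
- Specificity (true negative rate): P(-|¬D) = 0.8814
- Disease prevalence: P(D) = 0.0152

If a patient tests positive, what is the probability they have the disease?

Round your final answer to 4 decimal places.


Let D = has disease, + = positive test

Given:
- P(D) = 0.0152 (prevalence)
- P(+|D) = 0.9750 (sensitivity)
- P(-|¬D) = 0.8814 (specificity)
- P(+|¬D) = 0.1186 (false positive rate = 1 - specificity)

Step 1: Find P(+)
P(+) = P(+|D)P(D) + P(+|¬D)P(¬D)
     = 0.9750 × 0.0152 + 0.1186 × 0.9848
     = 0.01482000 + 0.11679728
     = 0.13161728

Step 2: Apply Bayes' theorem for P(D|+)
P(D|+) = P(+|D)P(D) / P(+)
       = 0.01482000 / 0.13161728
       = 0.1126


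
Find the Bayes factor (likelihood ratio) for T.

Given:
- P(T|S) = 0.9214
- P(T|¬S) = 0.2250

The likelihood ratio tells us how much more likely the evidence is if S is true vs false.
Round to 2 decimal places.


Likelihood Ratio (LR) = P(T|S) / P(T|¬S)

LR = 0.9214 / 0.2250
   = 4.10

The evidence is 4.10 times more likely if S is true than if S is false.
LR > 1, so observing T raises the odds in favor of S.


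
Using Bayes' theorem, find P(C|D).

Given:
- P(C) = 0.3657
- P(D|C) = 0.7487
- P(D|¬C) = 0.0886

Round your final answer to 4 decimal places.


Bayes' theorem: P(C|D) = P(D|C) × P(C) / P(D)

Step 1: Calculate P(D) using law of total probability
P(D) = P(D|C)P(C) + P(D|¬C)P(¬C)
     = 0.7487 × 0.3657 + 0.0886 × 0.6343
     = 0.27379959 + 0.05619898
     = 0.32999857

Step 2: Apply Bayes' theorem
P(C|D) = P(D|C) × P(C) / P(D)
       = 0.27379959 / 0.32999857
       = 0.8297


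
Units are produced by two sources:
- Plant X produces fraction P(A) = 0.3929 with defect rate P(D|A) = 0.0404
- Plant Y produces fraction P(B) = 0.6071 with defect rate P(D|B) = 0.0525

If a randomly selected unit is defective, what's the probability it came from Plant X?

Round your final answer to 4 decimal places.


Let A = from Plant X, D = defective

Given:
- P(A) = 0.3929, P(B) = 0.6071
- P(D|A) = 0.0404, P(D|B) = 0.0525

Step 1: Find P(D)
P(D) = P(D|A)P(A) + P(D|B)P(B)
     = 0.0404 × 0.3929 + 0.0525 × 0.6071
     = 0.01587316 + 0.03187275
     = 0.04774591

Step 2: Apply Bayes' theorem
P(A|D) = P(D|A)P(A) / P(D)
       = 0.01587316 / 0.04774591
       = 0.3325


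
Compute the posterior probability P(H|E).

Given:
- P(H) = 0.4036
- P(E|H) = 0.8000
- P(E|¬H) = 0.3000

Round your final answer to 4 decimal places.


Bayes' theorem: P(H|E) = P(E|H) × P(H) / P(E)

Step 1: Calculate P(E) using law of total probability
P(E) = P(E|H)P(H) + P(E|¬H)P(¬H)
     = 0.8000 × 0.4036 + 0.3000 × 0.5964
     = 0.32288000 + 0.17892000
     = 0.50180000

Step 2: Apply Bayes' theorem
P(H|E) = P(E|H) × P(H) / P(E)
       = 0.32288000 / 0.50180000
       = 0.6434


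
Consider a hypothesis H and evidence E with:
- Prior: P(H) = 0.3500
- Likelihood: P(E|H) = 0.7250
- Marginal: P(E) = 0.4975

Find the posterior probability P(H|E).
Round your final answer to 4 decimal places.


Using Bayes' theorem:

P(H|E) = P(E|H) × P(H) / P(E)
       = 0.7250 × 0.3500 / 0.4975
       = 0.25375000 / 0.4975
       = 0.5101

The evidence strengthens our belief in H.
Prior: 0.3500 → Posterior: 0.5101


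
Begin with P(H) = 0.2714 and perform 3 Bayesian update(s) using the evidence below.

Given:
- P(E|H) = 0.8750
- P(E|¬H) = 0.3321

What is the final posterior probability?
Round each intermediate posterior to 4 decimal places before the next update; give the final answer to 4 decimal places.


Sequential Bayesian updating:

Initial prior: P(H) = 0.2714

Update 1:
  P(E) = 0.8750 × 0.2714 + 0.3321 × 0.7286 = 0.23747500 + 0.24196806 = 0.47944306
  P(H|E) = 0.23747500 / 0.47944306 = 0.4953

Update 2:
  P(E) = 0.8750 × 0.4953 + 0.3321 × 0.5047 = 0.43338750 + 0.16761087 = 0.60099837
  P(H|E) = 0.43338750 / 0.60099837 = 0.7211

Update 3:
  P(E) = 0.8750 × 0.7211 + 0.3321 × 0.2789 = 0.63096250 + 0.09262269 = 0.72358519
  P(H|E) = 0.63096250 / 0.72358519 = 0.8720

Final posterior: 0.8720


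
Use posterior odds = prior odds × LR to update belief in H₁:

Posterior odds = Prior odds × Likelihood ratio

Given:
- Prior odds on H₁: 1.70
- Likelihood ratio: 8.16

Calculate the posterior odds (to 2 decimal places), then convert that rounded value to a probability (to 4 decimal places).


Step 1: Calculate posterior odds
Posterior odds = Prior odds × LR
               = 1.70 × 8.16
               = 13.87

Step 2: Convert to probability
P(H₁|E) = Posterior odds / (1 + Posterior odds)
       = 13.87 / (1 + 13.87)
       = 13.87 / 14.87
       = 0.9328

The evidence increased P(H₁) from 0.6296 to 0.9328.


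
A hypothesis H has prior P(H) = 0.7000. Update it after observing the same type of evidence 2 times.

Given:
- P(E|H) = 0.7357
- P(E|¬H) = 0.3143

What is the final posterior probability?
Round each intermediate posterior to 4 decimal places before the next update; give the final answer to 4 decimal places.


Sequential Bayesian updating:

Initial prior: P(H) = 0.7000

Update 1:
  P(E) = 0.7357 × 0.7000 + 0.3143 × 0.3000 = 0.51499000 + 0.09429000 = 0.60928000
  P(H|E) = 0.51499000 / 0.60928000 = 0.8452

Update 2:
  P(E) = 0.7357 × 0.8452 + 0.3143 × 0.1548 = 0.62181364 + 0.04865364 = 0.67046728
  P(H|E) = 0.62181364 / 0.67046728 = 0.9274

Final posterior: 0.9274


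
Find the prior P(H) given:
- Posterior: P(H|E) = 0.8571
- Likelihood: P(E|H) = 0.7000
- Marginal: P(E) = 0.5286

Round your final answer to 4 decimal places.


From Bayes' theorem: P(H|E) = P(E|H) × P(H) / P(E)

Rearranging for P(H):
P(H) = P(H|E) × P(E) / P(E|H)
     = 0.8571 × 0.5286 / 0.7000
     = 0.45306306 / 0.7000
     = 0.6472


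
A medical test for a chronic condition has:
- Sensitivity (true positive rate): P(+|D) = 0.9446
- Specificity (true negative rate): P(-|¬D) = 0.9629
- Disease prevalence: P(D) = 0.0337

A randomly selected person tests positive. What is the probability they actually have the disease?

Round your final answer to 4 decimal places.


Let D = has disease, + = positive test

Given:
- P(D) = 0.0337 (prevalence)
- P(+|D) = 0.9446 (sensitivity)
- P(-|¬D) = 0.9629 (specificity)
- P(+|¬D) = 0.0371 (false positive rate = 1 - specificity)

Step 1: Find P(+)
P(+) = P(+|D)P(D) + P(+|¬D)P(¬D)
     = 0.9446 × 0.0337 + 0.0371 × 0.9663
     = 0.03183302 + 0.03584973
     = 0.06768275

Step 2: Apply Bayes' theorem for P(D|+)
P(D|+) = P(+|D)P(D) / P(+)
       = 0.03183302 / 0.06768275
       = 0.4703


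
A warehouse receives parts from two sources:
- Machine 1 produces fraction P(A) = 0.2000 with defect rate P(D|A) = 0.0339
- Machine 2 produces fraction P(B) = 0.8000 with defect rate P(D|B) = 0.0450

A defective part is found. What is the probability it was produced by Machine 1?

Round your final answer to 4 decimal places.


Let A = from Machine 1, D = defective

Given:
- P(A) = 0.2000, P(B) = 0.8000
- P(D|A) = 0.0339, P(D|B) = 0.0450

Step 1: Find P(D)
P(D) = P(D|A)P(A) + P(D|B)P(B)
     = 0.0339 × 0.2000 + 0.0450 × 0.8000
     = 0.00678000 + 0.03600000
     = 0.04278000

Step 2: Apply Bayes' theorem
P(A|D) = P(D|A)P(A) / P(D)
       = 0.00678000 / 0.04278000
       = 0.1585


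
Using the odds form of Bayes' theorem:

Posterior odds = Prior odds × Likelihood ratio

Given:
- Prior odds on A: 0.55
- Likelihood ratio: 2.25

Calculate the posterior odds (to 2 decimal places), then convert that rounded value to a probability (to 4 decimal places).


Step 1: Calculate posterior odds
Posterior odds = Prior odds × LR
               = 0.55 × 2.25
               = 1.24

Step 2: Convert to probability
P(A|E) = Posterior odds / (1 + Posterior odds)
       = 1.24 / (1 + 1.24)
       = 1.24 / 2.24
       = 0.5536

The evidence increased P(A) from 0.3548 to 0.5536.


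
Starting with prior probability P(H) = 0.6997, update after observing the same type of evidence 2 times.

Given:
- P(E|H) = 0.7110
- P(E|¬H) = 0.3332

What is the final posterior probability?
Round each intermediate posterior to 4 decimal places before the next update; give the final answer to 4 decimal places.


Sequential Bayesian updating:

Initial prior: P(H) = 0.6997

Update 1:
  P(E) = 0.7110 × 0.6997 + 0.3332 × 0.3003 = 0.49748670 + 0.10005996 = 0.59754666
  P(H|E) = 0.49748670 / 0.59754666 = 0.8325

Update 2:
  P(E) = 0.7110 × 0.8325 + 0.3332 × 0.1675 = 0.59190750 + 0.05581100 = 0.64771850
  P(H|E) = 0.59190750 / 0.64771850 = 0.9138

Final posterior: 0.9138


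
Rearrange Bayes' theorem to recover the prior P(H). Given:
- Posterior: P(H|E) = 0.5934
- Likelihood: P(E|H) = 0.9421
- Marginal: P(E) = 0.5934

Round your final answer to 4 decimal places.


From Bayes' theorem: P(H|E) = P(E|H) × P(H) / P(E)

Rearranging for P(H):
P(H) = P(H|E) × P(E) / P(E|H)
     = 0.5934 × 0.5934 / 0.9421
     = 0.35212356 / 0.9421
     = 0.3738


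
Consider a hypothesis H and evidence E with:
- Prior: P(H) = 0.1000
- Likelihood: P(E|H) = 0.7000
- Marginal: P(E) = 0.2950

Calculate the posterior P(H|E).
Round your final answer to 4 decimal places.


Using Bayes' theorem:

P(H|E) = P(E|H) × P(H) / P(E)
       = 0.7000 × 0.1000 / 0.2950
       = 0.07000000 / 0.2950
       = 0.2373

The evidence strengthens our belief in H.
Prior: 0.1000 → Posterior: 0.2373


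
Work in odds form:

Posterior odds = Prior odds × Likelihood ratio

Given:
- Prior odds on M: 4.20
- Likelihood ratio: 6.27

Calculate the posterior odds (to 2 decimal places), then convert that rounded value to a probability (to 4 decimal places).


Step 1: Calculate posterior odds
Posterior odds = Prior odds × LR
               = 4.20 × 6.27
               = 26.33

Step 2: Convert to probability
P(M|E) = Posterior odds / (1 + Posterior odds)
       = 26.33 / (1 + 26.33)
       = 26.33 / 27.33
       = 0.9634

The evidence increased P(M) from 0.8077 to 0.9634.


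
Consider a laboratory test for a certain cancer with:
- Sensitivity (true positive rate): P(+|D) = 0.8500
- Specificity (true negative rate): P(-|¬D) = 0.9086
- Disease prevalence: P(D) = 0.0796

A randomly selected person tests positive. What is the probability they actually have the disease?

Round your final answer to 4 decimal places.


Let D = has disease, + = positive test

Given:
- P(D) = 0.0796 (prevalence)
- P(+|D) = 0.8500 (sensitivity)
- P(-|¬D) = 0.9086 (specificity)
- P(+|¬D) = 0.0914 (false positive rate = 1 - specificity)

Step 1: Find P(+)
P(+) = P(+|D)P(D) + P(+|¬D)P(¬D)
     = 0.8500 × 0.0796 + 0.0914 × 0.9204
     = 0.06766000 + 0.08412456
     = 0.15178456

Step 2: Apply Bayes' theorem for P(D|+)
P(D|+) = P(+|D)P(D) / P(+)
       = 0.06766000 / 0.15178456
       = 0.4458


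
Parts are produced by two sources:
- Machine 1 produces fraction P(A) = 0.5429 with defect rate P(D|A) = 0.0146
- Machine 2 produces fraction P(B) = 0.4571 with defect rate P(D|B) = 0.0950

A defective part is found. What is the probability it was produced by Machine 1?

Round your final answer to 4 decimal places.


Let A = from Machine 1, D = defective

Given:
- P(A) = 0.5429, P(B) = 0.4571
- P(D|A) = 0.0146, P(D|B) = 0.0950

Step 1: Find P(D)
P(D) = P(D|A)P(A) + P(D|B)P(B)
     = 0.0146 × 0.5429 + 0.0950 × 0.4571
     = 0.00792634 + 0.04342450
     = 0.05135084

Step 2: Apply Bayes' theorem
P(A|D) = P(D|A)P(A) / P(D)
       = 0.00792634 / 0.05135084
       = 0.1544


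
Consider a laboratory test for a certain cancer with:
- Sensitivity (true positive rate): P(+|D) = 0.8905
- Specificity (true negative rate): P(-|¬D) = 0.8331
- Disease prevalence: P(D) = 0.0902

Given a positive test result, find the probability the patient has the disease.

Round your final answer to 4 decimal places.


Let D = has disease, + = positive test

Given:
- P(D) = 0.0902 (prevalence)
- P(+|D) = 0.8905 (sensitivity)
- P(-|¬D) = 0.8331 (specificity)
- P(+|¬D) = 0.1669 (false positive rate = 1 - specificity)

Step 1: Find P(+)
P(+) = P(+|D)P(D) + P(+|¬D)P(¬D)
     = 0.8905 × 0.0902 + 0.1669 × 0.9098
     = 0.08032310 + 0.15184562
     = 0.23216872

Step 2: Apply Bayes' theorem for P(D|+)
P(D|+) = P(+|D)P(D) / P(+)
       = 0.08032310 / 0.23216872
       = 0.3460


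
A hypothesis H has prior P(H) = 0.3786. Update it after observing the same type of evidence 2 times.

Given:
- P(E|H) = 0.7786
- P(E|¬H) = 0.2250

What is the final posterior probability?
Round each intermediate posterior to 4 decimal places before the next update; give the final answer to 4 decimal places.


Sequential Bayesian updating:

Initial prior: P(H) = 0.3786

Update 1:
  P(E) = 0.7786 × 0.3786 + 0.2250 × 0.6214 = 0.29477796 + 0.13981500 = 0.43459296
  P(H|E) = 0.29477796 / 0.43459296 = 0.6783

Update 2:
  P(E) = 0.7786 × 0.6783 + 0.2250 × 0.3217 = 0.52812438 + 0.07238250 = 0.60050688
  P(H|E) = 0.52812438 / 0.60050688 = 0.8795

Final posterior: 0.8795


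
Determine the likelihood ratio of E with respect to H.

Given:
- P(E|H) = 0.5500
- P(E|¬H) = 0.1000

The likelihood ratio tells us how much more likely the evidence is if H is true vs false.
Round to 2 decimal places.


Likelihood Ratio (LR) = P(E|H) / P(E|¬H)

LR = 0.5500 / 0.1000
   = 5.50

The evidence is 5.50 times more likely if H is true than if H is false.
LR > 1, so observing E raises the odds in favor of H.


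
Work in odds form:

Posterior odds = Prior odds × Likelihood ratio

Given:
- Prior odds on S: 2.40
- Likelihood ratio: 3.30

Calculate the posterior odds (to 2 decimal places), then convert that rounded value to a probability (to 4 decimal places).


Step 1: Calculate posterior odds
Posterior odds = Prior odds × LR
               = 2.40 × 3.30
               = 7.92

Step 2: Convert to probability
P(S|E) = Posterior odds / (1 + Posterior odds)
       = 7.92 / (1 + 7.92)
       = 7.92 / 8.92
       = 0.8879

The evidence increased P(S) from 0.7059 to 0.8879.


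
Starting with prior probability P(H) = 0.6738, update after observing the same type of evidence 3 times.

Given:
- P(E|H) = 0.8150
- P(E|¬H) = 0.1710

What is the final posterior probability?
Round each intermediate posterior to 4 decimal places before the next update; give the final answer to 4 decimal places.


Sequential Bayesian updating:

Initial prior: P(H) = 0.6738

Update 1:
  P(E) = 0.8150 × 0.6738 + 0.1710 × 0.3262 = 0.54914700 + 0.05578020 = 0.60492720
  P(H|E) = 0.54914700 / 0.60492720 = 0.9078

Update 2:
  P(E) = 0.8150 × 0.9078 + 0.1710 × 0.0922 = 0.73985700 + 0.01576620 = 0.75562320
  P(H|E) = 0.73985700 / 0.75562320 = 0.9791

Update 3:
  P(E) = 0.8150 × 0.9791 + 0.1710 × 0.0209 = 0.79796650 + 0.00357390 = 0.80154040
  P(H|E) = 0.79796650 / 0.80154040 = 0.9955

Final posterior: 0.9955


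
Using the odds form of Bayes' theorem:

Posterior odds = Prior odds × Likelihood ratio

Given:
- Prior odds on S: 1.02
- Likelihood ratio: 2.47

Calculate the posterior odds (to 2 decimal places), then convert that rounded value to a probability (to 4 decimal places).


Step 1: Calculate posterior odds
Posterior odds = Prior odds × LR
               = 1.02 × 2.47
               = 2.52

Step 2: Convert to probability
P(S|E) = Posterior odds / (1 + Posterior odds)
       = 2.52 / (1 + 2.52)
       = 2.52 / 3.52
       = 0.7159

The evidence increased P(S) from 0.5050 to 0.7159.


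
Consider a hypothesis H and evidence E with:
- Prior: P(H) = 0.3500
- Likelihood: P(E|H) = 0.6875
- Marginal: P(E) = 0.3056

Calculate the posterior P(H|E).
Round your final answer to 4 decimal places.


Using Bayes' theorem:

P(H|E) = P(E|H) × P(H) / P(E)
       = 0.6875 × 0.3500 / 0.3056
       = 0.24062500 / 0.3056
       = 0.7874

The evidence strengthens our belief in H.
Prior: 0.3500 → Posterior: 0.7874


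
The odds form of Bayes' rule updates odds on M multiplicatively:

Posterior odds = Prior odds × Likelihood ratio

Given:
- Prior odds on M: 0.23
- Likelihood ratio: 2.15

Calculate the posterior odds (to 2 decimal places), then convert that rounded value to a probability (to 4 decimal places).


Step 1: Calculate posterior odds
Posterior odds = Prior odds × LR
               = 0.23 × 2.15
               = 0.49

Step 2: Convert to probability
P(M|E) = Posterior odds / (1 + Posterior odds)
       = 0.49 / (1 + 0.49)
       = 0.49 / 1.49
       = 0.3289

The evidence increased P(M) from 0.1870 to 0.3289.


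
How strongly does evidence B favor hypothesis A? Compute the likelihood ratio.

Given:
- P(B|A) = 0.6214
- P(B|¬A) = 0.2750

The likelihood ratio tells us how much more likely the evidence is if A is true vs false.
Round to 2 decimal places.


Likelihood Ratio (LR) = P(B|A) / P(B|¬A)

LR = 0.6214 / 0.2750
   = 2.26

The evidence is 2.26 times more likely if A is true than if A is false.
Because LR exceeds 1, B is evidence for A.


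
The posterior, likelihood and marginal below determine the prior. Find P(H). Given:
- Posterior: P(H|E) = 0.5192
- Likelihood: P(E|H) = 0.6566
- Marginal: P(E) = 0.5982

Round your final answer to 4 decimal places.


From Bayes' theorem: P(H|E) = P(E|H) × P(H) / P(E)

Rearranging for P(H):
P(H) = P(H|E) × P(E) / P(E|H)
     = 0.5192 × 0.5982 / 0.6566
     = 0.31058544 / 0.6566
     = 0.4730
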